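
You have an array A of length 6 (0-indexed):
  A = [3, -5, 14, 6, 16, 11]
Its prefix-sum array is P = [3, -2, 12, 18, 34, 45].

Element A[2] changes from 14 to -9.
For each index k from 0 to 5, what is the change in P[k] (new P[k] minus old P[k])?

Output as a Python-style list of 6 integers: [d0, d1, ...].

Answer: [0, 0, -23, -23, -23, -23]

Derivation:
Element change: A[2] 14 -> -9, delta = -23
For k < 2: P[k] unchanged, delta_P[k] = 0
For k >= 2: P[k] shifts by exactly -23
Delta array: [0, 0, -23, -23, -23, -23]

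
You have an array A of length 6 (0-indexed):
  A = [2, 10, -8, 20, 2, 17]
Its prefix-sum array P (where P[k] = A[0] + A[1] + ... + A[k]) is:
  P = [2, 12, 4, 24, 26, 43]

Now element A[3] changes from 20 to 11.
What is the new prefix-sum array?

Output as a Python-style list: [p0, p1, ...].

Change: A[3] 20 -> 11, delta = -9
P[k] for k < 3: unchanged (A[3] not included)
P[k] for k >= 3: shift by delta = -9
  P[0] = 2 + 0 = 2
  P[1] = 12 + 0 = 12
  P[2] = 4 + 0 = 4
  P[3] = 24 + -9 = 15
  P[4] = 26 + -9 = 17
  P[5] = 43 + -9 = 34

Answer: [2, 12, 4, 15, 17, 34]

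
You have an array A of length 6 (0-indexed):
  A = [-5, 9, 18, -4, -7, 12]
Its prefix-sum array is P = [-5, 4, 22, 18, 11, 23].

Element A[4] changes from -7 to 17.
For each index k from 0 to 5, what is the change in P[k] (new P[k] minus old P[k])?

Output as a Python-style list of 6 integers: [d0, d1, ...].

Answer: [0, 0, 0, 0, 24, 24]

Derivation:
Element change: A[4] -7 -> 17, delta = 24
For k < 4: P[k] unchanged, delta_P[k] = 0
For k >= 4: P[k] shifts by exactly 24
Delta array: [0, 0, 0, 0, 24, 24]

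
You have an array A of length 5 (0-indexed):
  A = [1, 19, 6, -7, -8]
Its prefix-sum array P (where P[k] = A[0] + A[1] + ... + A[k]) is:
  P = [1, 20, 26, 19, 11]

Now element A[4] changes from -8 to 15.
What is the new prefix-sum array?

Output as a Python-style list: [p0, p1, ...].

Change: A[4] -8 -> 15, delta = 23
P[k] for k < 4: unchanged (A[4] not included)
P[k] for k >= 4: shift by delta = 23
  P[0] = 1 + 0 = 1
  P[1] = 20 + 0 = 20
  P[2] = 26 + 0 = 26
  P[3] = 19 + 0 = 19
  P[4] = 11 + 23 = 34

Answer: [1, 20, 26, 19, 34]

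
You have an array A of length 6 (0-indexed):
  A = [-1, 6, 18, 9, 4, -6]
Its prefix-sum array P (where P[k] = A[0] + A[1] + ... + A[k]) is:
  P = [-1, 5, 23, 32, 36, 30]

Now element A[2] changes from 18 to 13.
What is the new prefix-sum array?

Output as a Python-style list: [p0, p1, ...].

Answer: [-1, 5, 18, 27, 31, 25]

Derivation:
Change: A[2] 18 -> 13, delta = -5
P[k] for k < 2: unchanged (A[2] not included)
P[k] for k >= 2: shift by delta = -5
  P[0] = -1 + 0 = -1
  P[1] = 5 + 0 = 5
  P[2] = 23 + -5 = 18
  P[3] = 32 + -5 = 27
  P[4] = 36 + -5 = 31
  P[5] = 30 + -5 = 25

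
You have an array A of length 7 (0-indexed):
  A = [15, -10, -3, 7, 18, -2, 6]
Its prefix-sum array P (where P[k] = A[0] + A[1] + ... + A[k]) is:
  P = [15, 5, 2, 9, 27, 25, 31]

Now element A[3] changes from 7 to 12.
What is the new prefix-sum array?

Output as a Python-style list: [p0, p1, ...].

Change: A[3] 7 -> 12, delta = 5
P[k] for k < 3: unchanged (A[3] not included)
P[k] for k >= 3: shift by delta = 5
  P[0] = 15 + 0 = 15
  P[1] = 5 + 0 = 5
  P[2] = 2 + 0 = 2
  P[3] = 9 + 5 = 14
  P[4] = 27 + 5 = 32
  P[5] = 25 + 5 = 30
  P[6] = 31 + 5 = 36

Answer: [15, 5, 2, 14, 32, 30, 36]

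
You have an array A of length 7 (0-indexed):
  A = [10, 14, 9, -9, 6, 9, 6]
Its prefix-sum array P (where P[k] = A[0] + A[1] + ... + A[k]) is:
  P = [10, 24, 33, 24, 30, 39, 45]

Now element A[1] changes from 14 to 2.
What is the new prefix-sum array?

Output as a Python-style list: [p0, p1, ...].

Change: A[1] 14 -> 2, delta = -12
P[k] for k < 1: unchanged (A[1] not included)
P[k] for k >= 1: shift by delta = -12
  P[0] = 10 + 0 = 10
  P[1] = 24 + -12 = 12
  P[2] = 33 + -12 = 21
  P[3] = 24 + -12 = 12
  P[4] = 30 + -12 = 18
  P[5] = 39 + -12 = 27
  P[6] = 45 + -12 = 33

Answer: [10, 12, 21, 12, 18, 27, 33]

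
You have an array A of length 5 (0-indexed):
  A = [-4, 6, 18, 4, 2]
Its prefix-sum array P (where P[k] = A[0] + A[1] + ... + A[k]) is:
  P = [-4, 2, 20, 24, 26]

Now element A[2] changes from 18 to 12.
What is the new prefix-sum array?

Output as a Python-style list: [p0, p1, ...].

Answer: [-4, 2, 14, 18, 20]

Derivation:
Change: A[2] 18 -> 12, delta = -6
P[k] for k < 2: unchanged (A[2] not included)
P[k] for k >= 2: shift by delta = -6
  P[0] = -4 + 0 = -4
  P[1] = 2 + 0 = 2
  P[2] = 20 + -6 = 14
  P[3] = 24 + -6 = 18
  P[4] = 26 + -6 = 20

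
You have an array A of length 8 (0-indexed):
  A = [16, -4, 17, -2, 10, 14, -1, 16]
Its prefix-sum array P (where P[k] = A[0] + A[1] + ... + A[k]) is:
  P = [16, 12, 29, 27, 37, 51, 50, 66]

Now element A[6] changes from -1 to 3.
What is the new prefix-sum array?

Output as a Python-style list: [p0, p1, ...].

Answer: [16, 12, 29, 27, 37, 51, 54, 70]

Derivation:
Change: A[6] -1 -> 3, delta = 4
P[k] for k < 6: unchanged (A[6] not included)
P[k] for k >= 6: shift by delta = 4
  P[0] = 16 + 0 = 16
  P[1] = 12 + 0 = 12
  P[2] = 29 + 0 = 29
  P[3] = 27 + 0 = 27
  P[4] = 37 + 0 = 37
  P[5] = 51 + 0 = 51
  P[6] = 50 + 4 = 54
  P[7] = 66 + 4 = 70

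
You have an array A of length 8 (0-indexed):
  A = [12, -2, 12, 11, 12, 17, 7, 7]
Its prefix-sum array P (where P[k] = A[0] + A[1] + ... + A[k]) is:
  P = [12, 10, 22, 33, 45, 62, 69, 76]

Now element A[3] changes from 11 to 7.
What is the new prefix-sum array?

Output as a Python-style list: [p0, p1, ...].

Answer: [12, 10, 22, 29, 41, 58, 65, 72]

Derivation:
Change: A[3] 11 -> 7, delta = -4
P[k] for k < 3: unchanged (A[3] not included)
P[k] for k >= 3: shift by delta = -4
  P[0] = 12 + 0 = 12
  P[1] = 10 + 0 = 10
  P[2] = 22 + 0 = 22
  P[3] = 33 + -4 = 29
  P[4] = 45 + -4 = 41
  P[5] = 62 + -4 = 58
  P[6] = 69 + -4 = 65
  P[7] = 76 + -4 = 72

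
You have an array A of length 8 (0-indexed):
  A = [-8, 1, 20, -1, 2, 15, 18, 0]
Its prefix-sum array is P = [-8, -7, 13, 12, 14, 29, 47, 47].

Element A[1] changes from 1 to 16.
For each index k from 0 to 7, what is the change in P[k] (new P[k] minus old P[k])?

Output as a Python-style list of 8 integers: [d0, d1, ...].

Element change: A[1] 1 -> 16, delta = 15
For k < 1: P[k] unchanged, delta_P[k] = 0
For k >= 1: P[k] shifts by exactly 15
Delta array: [0, 15, 15, 15, 15, 15, 15, 15]

Answer: [0, 15, 15, 15, 15, 15, 15, 15]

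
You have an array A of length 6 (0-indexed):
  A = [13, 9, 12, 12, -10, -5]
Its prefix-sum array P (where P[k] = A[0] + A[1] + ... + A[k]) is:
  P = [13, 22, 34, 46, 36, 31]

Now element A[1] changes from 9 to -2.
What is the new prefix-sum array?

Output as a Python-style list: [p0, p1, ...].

Answer: [13, 11, 23, 35, 25, 20]

Derivation:
Change: A[1] 9 -> -2, delta = -11
P[k] for k < 1: unchanged (A[1] not included)
P[k] for k >= 1: shift by delta = -11
  P[0] = 13 + 0 = 13
  P[1] = 22 + -11 = 11
  P[2] = 34 + -11 = 23
  P[3] = 46 + -11 = 35
  P[4] = 36 + -11 = 25
  P[5] = 31 + -11 = 20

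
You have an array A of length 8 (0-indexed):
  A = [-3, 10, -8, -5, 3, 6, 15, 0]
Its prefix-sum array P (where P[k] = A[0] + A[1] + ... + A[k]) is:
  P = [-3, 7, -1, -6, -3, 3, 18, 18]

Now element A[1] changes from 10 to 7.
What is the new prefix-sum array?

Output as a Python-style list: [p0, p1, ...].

Change: A[1] 10 -> 7, delta = -3
P[k] for k < 1: unchanged (A[1] not included)
P[k] for k >= 1: shift by delta = -3
  P[0] = -3 + 0 = -3
  P[1] = 7 + -3 = 4
  P[2] = -1 + -3 = -4
  P[3] = -6 + -3 = -9
  P[4] = -3 + -3 = -6
  P[5] = 3 + -3 = 0
  P[6] = 18 + -3 = 15
  P[7] = 18 + -3 = 15

Answer: [-3, 4, -4, -9, -6, 0, 15, 15]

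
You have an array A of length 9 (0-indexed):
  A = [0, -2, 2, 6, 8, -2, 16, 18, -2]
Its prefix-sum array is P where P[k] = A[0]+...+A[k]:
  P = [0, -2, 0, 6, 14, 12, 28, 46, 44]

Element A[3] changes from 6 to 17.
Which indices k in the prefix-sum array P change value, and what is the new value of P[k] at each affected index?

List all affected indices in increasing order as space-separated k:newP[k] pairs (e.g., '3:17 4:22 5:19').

Answer: 3:17 4:25 5:23 6:39 7:57 8:55

Derivation:
P[k] = A[0] + ... + A[k]
P[k] includes A[3] iff k >= 3
Affected indices: 3, 4, ..., 8; delta = 11
  P[3]: 6 + 11 = 17
  P[4]: 14 + 11 = 25
  P[5]: 12 + 11 = 23
  P[6]: 28 + 11 = 39
  P[7]: 46 + 11 = 57
  P[8]: 44 + 11 = 55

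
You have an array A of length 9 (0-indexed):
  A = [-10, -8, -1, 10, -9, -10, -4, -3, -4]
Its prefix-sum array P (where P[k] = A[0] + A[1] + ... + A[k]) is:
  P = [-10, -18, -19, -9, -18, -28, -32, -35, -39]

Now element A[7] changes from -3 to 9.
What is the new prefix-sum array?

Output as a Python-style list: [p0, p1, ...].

Answer: [-10, -18, -19, -9, -18, -28, -32, -23, -27]

Derivation:
Change: A[7] -3 -> 9, delta = 12
P[k] for k < 7: unchanged (A[7] not included)
P[k] for k >= 7: shift by delta = 12
  P[0] = -10 + 0 = -10
  P[1] = -18 + 0 = -18
  P[2] = -19 + 0 = -19
  P[3] = -9 + 0 = -9
  P[4] = -18 + 0 = -18
  P[5] = -28 + 0 = -28
  P[6] = -32 + 0 = -32
  P[7] = -35 + 12 = -23
  P[8] = -39 + 12 = -27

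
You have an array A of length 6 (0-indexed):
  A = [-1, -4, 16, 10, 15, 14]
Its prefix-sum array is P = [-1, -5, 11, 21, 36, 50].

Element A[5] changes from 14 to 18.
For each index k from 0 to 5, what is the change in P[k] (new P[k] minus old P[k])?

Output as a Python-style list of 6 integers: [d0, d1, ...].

Answer: [0, 0, 0, 0, 0, 4]

Derivation:
Element change: A[5] 14 -> 18, delta = 4
For k < 5: P[k] unchanged, delta_P[k] = 0
For k >= 5: P[k] shifts by exactly 4
Delta array: [0, 0, 0, 0, 0, 4]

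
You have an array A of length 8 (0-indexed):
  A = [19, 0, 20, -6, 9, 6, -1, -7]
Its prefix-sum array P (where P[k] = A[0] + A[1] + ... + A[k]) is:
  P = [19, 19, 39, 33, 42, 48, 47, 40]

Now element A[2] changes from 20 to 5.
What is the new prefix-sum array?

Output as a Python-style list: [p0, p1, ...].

Answer: [19, 19, 24, 18, 27, 33, 32, 25]

Derivation:
Change: A[2] 20 -> 5, delta = -15
P[k] for k < 2: unchanged (A[2] not included)
P[k] for k >= 2: shift by delta = -15
  P[0] = 19 + 0 = 19
  P[1] = 19 + 0 = 19
  P[2] = 39 + -15 = 24
  P[3] = 33 + -15 = 18
  P[4] = 42 + -15 = 27
  P[5] = 48 + -15 = 33
  P[6] = 47 + -15 = 32
  P[7] = 40 + -15 = 25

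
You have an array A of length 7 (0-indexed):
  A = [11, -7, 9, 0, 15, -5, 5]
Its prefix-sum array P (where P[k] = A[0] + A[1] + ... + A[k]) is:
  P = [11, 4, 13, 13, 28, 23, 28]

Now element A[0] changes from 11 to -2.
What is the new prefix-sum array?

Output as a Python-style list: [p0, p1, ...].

Answer: [-2, -9, 0, 0, 15, 10, 15]

Derivation:
Change: A[0] 11 -> -2, delta = -13
P[k] for k < 0: unchanged (A[0] not included)
P[k] for k >= 0: shift by delta = -13
  P[0] = 11 + -13 = -2
  P[1] = 4 + -13 = -9
  P[2] = 13 + -13 = 0
  P[3] = 13 + -13 = 0
  P[4] = 28 + -13 = 15
  P[5] = 23 + -13 = 10
  P[6] = 28 + -13 = 15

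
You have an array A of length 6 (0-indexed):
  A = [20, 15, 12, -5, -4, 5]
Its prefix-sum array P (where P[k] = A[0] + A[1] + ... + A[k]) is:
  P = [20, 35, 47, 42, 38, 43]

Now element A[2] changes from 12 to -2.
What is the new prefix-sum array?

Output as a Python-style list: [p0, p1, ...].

Change: A[2] 12 -> -2, delta = -14
P[k] for k < 2: unchanged (A[2] not included)
P[k] for k >= 2: shift by delta = -14
  P[0] = 20 + 0 = 20
  P[1] = 35 + 0 = 35
  P[2] = 47 + -14 = 33
  P[3] = 42 + -14 = 28
  P[4] = 38 + -14 = 24
  P[5] = 43 + -14 = 29

Answer: [20, 35, 33, 28, 24, 29]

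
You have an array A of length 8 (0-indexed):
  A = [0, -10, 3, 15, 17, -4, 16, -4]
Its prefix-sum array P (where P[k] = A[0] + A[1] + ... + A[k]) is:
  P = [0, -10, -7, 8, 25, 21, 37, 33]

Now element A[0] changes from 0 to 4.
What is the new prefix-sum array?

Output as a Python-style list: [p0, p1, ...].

Change: A[0] 0 -> 4, delta = 4
P[k] for k < 0: unchanged (A[0] not included)
P[k] for k >= 0: shift by delta = 4
  P[0] = 0 + 4 = 4
  P[1] = -10 + 4 = -6
  P[2] = -7 + 4 = -3
  P[3] = 8 + 4 = 12
  P[4] = 25 + 4 = 29
  P[5] = 21 + 4 = 25
  P[6] = 37 + 4 = 41
  P[7] = 33 + 4 = 37

Answer: [4, -6, -3, 12, 29, 25, 41, 37]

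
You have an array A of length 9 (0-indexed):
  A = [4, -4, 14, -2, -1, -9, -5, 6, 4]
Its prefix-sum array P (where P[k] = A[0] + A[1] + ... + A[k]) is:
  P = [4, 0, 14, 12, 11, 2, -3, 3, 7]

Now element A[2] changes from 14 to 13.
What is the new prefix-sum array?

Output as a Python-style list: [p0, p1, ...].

Answer: [4, 0, 13, 11, 10, 1, -4, 2, 6]

Derivation:
Change: A[2] 14 -> 13, delta = -1
P[k] for k < 2: unchanged (A[2] not included)
P[k] for k >= 2: shift by delta = -1
  P[0] = 4 + 0 = 4
  P[1] = 0 + 0 = 0
  P[2] = 14 + -1 = 13
  P[3] = 12 + -1 = 11
  P[4] = 11 + -1 = 10
  P[5] = 2 + -1 = 1
  P[6] = -3 + -1 = -4
  P[7] = 3 + -1 = 2
  P[8] = 7 + -1 = 6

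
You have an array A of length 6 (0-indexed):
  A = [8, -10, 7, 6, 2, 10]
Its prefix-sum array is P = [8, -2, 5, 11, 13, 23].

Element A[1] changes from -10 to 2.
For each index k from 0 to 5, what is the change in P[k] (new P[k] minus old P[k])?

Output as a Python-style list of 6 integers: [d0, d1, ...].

Element change: A[1] -10 -> 2, delta = 12
For k < 1: P[k] unchanged, delta_P[k] = 0
For k >= 1: P[k] shifts by exactly 12
Delta array: [0, 12, 12, 12, 12, 12]

Answer: [0, 12, 12, 12, 12, 12]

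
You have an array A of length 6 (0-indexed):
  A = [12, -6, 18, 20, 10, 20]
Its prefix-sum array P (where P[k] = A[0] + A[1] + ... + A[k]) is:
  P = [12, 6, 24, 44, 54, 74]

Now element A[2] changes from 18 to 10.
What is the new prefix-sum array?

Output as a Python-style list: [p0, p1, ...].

Answer: [12, 6, 16, 36, 46, 66]

Derivation:
Change: A[2] 18 -> 10, delta = -8
P[k] for k < 2: unchanged (A[2] not included)
P[k] for k >= 2: shift by delta = -8
  P[0] = 12 + 0 = 12
  P[1] = 6 + 0 = 6
  P[2] = 24 + -8 = 16
  P[3] = 44 + -8 = 36
  P[4] = 54 + -8 = 46
  P[5] = 74 + -8 = 66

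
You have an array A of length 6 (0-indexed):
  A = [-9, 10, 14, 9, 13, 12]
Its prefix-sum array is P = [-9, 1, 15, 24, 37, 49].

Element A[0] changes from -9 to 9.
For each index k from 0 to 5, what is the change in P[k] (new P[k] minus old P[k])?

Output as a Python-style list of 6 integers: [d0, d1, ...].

Element change: A[0] -9 -> 9, delta = 18
For k < 0: P[k] unchanged, delta_P[k] = 0
For k >= 0: P[k] shifts by exactly 18
Delta array: [18, 18, 18, 18, 18, 18]

Answer: [18, 18, 18, 18, 18, 18]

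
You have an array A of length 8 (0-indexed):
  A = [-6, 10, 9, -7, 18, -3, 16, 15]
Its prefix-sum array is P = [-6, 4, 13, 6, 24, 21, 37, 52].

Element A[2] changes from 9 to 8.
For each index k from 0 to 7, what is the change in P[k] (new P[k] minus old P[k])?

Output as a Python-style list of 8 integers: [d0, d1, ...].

Answer: [0, 0, -1, -1, -1, -1, -1, -1]

Derivation:
Element change: A[2] 9 -> 8, delta = -1
For k < 2: P[k] unchanged, delta_P[k] = 0
For k >= 2: P[k] shifts by exactly -1
Delta array: [0, 0, -1, -1, -1, -1, -1, -1]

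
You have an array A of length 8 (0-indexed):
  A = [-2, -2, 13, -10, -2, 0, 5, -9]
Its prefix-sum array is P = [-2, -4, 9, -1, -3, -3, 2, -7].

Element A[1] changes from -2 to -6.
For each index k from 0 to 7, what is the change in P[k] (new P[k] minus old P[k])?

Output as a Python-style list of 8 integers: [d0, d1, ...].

Answer: [0, -4, -4, -4, -4, -4, -4, -4]

Derivation:
Element change: A[1] -2 -> -6, delta = -4
For k < 1: P[k] unchanged, delta_P[k] = 0
For k >= 1: P[k] shifts by exactly -4
Delta array: [0, -4, -4, -4, -4, -4, -4, -4]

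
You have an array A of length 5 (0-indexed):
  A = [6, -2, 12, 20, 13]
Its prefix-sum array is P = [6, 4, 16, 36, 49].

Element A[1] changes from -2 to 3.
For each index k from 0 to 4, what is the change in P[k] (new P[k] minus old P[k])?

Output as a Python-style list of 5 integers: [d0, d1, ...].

Answer: [0, 5, 5, 5, 5]

Derivation:
Element change: A[1] -2 -> 3, delta = 5
For k < 1: P[k] unchanged, delta_P[k] = 0
For k >= 1: P[k] shifts by exactly 5
Delta array: [0, 5, 5, 5, 5]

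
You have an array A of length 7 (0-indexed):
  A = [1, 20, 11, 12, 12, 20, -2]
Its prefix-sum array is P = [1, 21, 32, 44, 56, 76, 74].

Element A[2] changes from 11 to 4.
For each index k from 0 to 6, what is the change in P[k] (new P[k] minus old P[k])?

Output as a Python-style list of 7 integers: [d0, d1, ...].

Element change: A[2] 11 -> 4, delta = -7
For k < 2: P[k] unchanged, delta_P[k] = 0
For k >= 2: P[k] shifts by exactly -7
Delta array: [0, 0, -7, -7, -7, -7, -7]

Answer: [0, 0, -7, -7, -7, -7, -7]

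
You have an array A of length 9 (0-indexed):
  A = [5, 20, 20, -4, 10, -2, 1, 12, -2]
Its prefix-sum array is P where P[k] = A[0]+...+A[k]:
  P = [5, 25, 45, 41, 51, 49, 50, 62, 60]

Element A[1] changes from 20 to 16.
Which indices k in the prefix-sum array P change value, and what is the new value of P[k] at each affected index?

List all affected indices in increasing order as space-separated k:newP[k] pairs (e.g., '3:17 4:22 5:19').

P[k] = A[0] + ... + A[k]
P[k] includes A[1] iff k >= 1
Affected indices: 1, 2, ..., 8; delta = -4
  P[1]: 25 + -4 = 21
  P[2]: 45 + -4 = 41
  P[3]: 41 + -4 = 37
  P[4]: 51 + -4 = 47
  P[5]: 49 + -4 = 45
  P[6]: 50 + -4 = 46
  P[7]: 62 + -4 = 58
  P[8]: 60 + -4 = 56

Answer: 1:21 2:41 3:37 4:47 5:45 6:46 7:58 8:56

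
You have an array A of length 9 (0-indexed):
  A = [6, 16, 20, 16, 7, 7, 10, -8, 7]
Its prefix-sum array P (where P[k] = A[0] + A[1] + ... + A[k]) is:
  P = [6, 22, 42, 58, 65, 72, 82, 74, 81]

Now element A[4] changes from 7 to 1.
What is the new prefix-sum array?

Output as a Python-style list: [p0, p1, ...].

Change: A[4] 7 -> 1, delta = -6
P[k] for k < 4: unchanged (A[4] not included)
P[k] for k >= 4: shift by delta = -6
  P[0] = 6 + 0 = 6
  P[1] = 22 + 0 = 22
  P[2] = 42 + 0 = 42
  P[3] = 58 + 0 = 58
  P[4] = 65 + -6 = 59
  P[5] = 72 + -6 = 66
  P[6] = 82 + -6 = 76
  P[7] = 74 + -6 = 68
  P[8] = 81 + -6 = 75

Answer: [6, 22, 42, 58, 59, 66, 76, 68, 75]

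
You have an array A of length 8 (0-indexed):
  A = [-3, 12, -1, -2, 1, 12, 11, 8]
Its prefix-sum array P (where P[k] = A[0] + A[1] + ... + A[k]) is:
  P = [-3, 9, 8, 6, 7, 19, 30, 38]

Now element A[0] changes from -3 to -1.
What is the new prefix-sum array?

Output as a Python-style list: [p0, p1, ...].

Change: A[0] -3 -> -1, delta = 2
P[k] for k < 0: unchanged (A[0] not included)
P[k] for k >= 0: shift by delta = 2
  P[0] = -3 + 2 = -1
  P[1] = 9 + 2 = 11
  P[2] = 8 + 2 = 10
  P[3] = 6 + 2 = 8
  P[4] = 7 + 2 = 9
  P[5] = 19 + 2 = 21
  P[6] = 30 + 2 = 32
  P[7] = 38 + 2 = 40

Answer: [-1, 11, 10, 8, 9, 21, 32, 40]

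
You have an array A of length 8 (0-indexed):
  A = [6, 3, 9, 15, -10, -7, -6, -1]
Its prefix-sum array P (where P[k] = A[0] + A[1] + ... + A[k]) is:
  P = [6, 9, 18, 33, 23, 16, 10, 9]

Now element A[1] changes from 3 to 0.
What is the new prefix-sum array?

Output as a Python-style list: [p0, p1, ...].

Answer: [6, 6, 15, 30, 20, 13, 7, 6]

Derivation:
Change: A[1] 3 -> 0, delta = -3
P[k] for k < 1: unchanged (A[1] not included)
P[k] for k >= 1: shift by delta = -3
  P[0] = 6 + 0 = 6
  P[1] = 9 + -3 = 6
  P[2] = 18 + -3 = 15
  P[3] = 33 + -3 = 30
  P[4] = 23 + -3 = 20
  P[5] = 16 + -3 = 13
  P[6] = 10 + -3 = 7
  P[7] = 9 + -3 = 6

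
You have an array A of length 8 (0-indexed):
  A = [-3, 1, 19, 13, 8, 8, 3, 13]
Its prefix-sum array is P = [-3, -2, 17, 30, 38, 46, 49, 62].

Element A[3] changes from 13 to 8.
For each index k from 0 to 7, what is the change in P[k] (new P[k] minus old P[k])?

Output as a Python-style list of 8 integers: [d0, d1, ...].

Element change: A[3] 13 -> 8, delta = -5
For k < 3: P[k] unchanged, delta_P[k] = 0
For k >= 3: P[k] shifts by exactly -5
Delta array: [0, 0, 0, -5, -5, -5, -5, -5]

Answer: [0, 0, 0, -5, -5, -5, -5, -5]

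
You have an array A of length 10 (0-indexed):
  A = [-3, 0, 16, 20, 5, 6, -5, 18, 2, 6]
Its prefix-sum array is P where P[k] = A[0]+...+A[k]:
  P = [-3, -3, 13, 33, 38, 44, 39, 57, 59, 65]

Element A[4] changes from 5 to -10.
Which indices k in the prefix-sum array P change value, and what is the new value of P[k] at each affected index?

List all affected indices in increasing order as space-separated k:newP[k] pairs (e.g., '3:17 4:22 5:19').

P[k] = A[0] + ... + A[k]
P[k] includes A[4] iff k >= 4
Affected indices: 4, 5, ..., 9; delta = -15
  P[4]: 38 + -15 = 23
  P[5]: 44 + -15 = 29
  P[6]: 39 + -15 = 24
  P[7]: 57 + -15 = 42
  P[8]: 59 + -15 = 44
  P[9]: 65 + -15 = 50

Answer: 4:23 5:29 6:24 7:42 8:44 9:50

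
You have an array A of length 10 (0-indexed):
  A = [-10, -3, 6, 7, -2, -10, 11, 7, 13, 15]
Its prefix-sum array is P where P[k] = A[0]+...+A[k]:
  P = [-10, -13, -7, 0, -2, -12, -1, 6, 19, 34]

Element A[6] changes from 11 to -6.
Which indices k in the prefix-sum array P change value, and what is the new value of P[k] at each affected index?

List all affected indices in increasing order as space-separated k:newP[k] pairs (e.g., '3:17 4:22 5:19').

Answer: 6:-18 7:-11 8:2 9:17

Derivation:
P[k] = A[0] + ... + A[k]
P[k] includes A[6] iff k >= 6
Affected indices: 6, 7, ..., 9; delta = -17
  P[6]: -1 + -17 = -18
  P[7]: 6 + -17 = -11
  P[8]: 19 + -17 = 2
  P[9]: 34 + -17 = 17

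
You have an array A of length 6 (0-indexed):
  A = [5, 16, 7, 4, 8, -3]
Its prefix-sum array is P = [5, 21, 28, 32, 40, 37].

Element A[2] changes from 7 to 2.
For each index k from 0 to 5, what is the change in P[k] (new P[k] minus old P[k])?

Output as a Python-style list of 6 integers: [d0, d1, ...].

Answer: [0, 0, -5, -5, -5, -5]

Derivation:
Element change: A[2] 7 -> 2, delta = -5
For k < 2: P[k] unchanged, delta_P[k] = 0
For k >= 2: P[k] shifts by exactly -5
Delta array: [0, 0, -5, -5, -5, -5]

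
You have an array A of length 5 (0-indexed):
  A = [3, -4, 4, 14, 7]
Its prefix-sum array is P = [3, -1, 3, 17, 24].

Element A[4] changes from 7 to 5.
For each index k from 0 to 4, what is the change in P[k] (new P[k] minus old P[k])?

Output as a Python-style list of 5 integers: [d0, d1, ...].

Answer: [0, 0, 0, 0, -2]

Derivation:
Element change: A[4] 7 -> 5, delta = -2
For k < 4: P[k] unchanged, delta_P[k] = 0
For k >= 4: P[k] shifts by exactly -2
Delta array: [0, 0, 0, 0, -2]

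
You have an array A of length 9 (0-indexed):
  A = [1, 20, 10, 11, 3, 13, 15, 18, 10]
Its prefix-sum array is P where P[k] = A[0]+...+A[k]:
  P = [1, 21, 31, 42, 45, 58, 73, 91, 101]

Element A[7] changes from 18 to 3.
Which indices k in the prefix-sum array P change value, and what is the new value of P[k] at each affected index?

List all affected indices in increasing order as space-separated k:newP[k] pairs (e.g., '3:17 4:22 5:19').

P[k] = A[0] + ... + A[k]
P[k] includes A[7] iff k >= 7
Affected indices: 7, 8, ..., 8; delta = -15
  P[7]: 91 + -15 = 76
  P[8]: 101 + -15 = 86

Answer: 7:76 8:86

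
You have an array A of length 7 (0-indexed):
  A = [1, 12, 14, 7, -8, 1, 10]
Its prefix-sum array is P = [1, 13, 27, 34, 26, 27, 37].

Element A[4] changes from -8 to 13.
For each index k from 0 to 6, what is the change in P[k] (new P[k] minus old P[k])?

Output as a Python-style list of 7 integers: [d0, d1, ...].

Answer: [0, 0, 0, 0, 21, 21, 21]

Derivation:
Element change: A[4] -8 -> 13, delta = 21
For k < 4: P[k] unchanged, delta_P[k] = 0
For k >= 4: P[k] shifts by exactly 21
Delta array: [0, 0, 0, 0, 21, 21, 21]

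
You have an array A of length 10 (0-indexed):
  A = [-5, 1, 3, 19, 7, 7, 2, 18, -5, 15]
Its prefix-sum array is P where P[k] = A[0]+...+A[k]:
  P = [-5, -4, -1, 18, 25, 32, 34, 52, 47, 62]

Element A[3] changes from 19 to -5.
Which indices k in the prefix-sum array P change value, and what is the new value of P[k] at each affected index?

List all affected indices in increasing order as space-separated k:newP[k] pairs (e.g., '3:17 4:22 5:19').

P[k] = A[0] + ... + A[k]
P[k] includes A[3] iff k >= 3
Affected indices: 3, 4, ..., 9; delta = -24
  P[3]: 18 + -24 = -6
  P[4]: 25 + -24 = 1
  P[5]: 32 + -24 = 8
  P[6]: 34 + -24 = 10
  P[7]: 52 + -24 = 28
  P[8]: 47 + -24 = 23
  P[9]: 62 + -24 = 38

Answer: 3:-6 4:1 5:8 6:10 7:28 8:23 9:38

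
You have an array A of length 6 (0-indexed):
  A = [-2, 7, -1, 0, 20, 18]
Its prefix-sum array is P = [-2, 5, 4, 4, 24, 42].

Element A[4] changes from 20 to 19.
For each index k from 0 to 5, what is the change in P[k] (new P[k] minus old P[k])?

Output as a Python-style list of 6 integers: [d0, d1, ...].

Answer: [0, 0, 0, 0, -1, -1]

Derivation:
Element change: A[4] 20 -> 19, delta = -1
For k < 4: P[k] unchanged, delta_P[k] = 0
For k >= 4: P[k] shifts by exactly -1
Delta array: [0, 0, 0, 0, -1, -1]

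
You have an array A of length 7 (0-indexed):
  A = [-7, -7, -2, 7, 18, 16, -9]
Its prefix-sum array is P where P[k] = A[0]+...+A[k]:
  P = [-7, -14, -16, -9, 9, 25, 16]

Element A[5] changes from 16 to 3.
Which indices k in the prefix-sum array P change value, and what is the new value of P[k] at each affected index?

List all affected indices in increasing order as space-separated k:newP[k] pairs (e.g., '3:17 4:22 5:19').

Answer: 5:12 6:3

Derivation:
P[k] = A[0] + ... + A[k]
P[k] includes A[5] iff k >= 5
Affected indices: 5, 6, ..., 6; delta = -13
  P[5]: 25 + -13 = 12
  P[6]: 16 + -13 = 3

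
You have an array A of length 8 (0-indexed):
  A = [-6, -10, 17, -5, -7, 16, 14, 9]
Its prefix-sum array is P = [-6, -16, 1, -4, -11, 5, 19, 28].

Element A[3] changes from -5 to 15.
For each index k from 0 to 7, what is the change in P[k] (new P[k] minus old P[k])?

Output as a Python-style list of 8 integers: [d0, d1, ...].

Element change: A[3] -5 -> 15, delta = 20
For k < 3: P[k] unchanged, delta_P[k] = 0
For k >= 3: P[k] shifts by exactly 20
Delta array: [0, 0, 0, 20, 20, 20, 20, 20]

Answer: [0, 0, 0, 20, 20, 20, 20, 20]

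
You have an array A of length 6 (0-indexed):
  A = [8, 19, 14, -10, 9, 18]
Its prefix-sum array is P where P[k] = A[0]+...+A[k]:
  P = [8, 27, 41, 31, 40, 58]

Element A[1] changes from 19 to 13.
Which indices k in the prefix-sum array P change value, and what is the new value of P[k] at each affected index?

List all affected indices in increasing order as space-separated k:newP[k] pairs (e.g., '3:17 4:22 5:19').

Answer: 1:21 2:35 3:25 4:34 5:52

Derivation:
P[k] = A[0] + ... + A[k]
P[k] includes A[1] iff k >= 1
Affected indices: 1, 2, ..., 5; delta = -6
  P[1]: 27 + -6 = 21
  P[2]: 41 + -6 = 35
  P[3]: 31 + -6 = 25
  P[4]: 40 + -6 = 34
  P[5]: 58 + -6 = 52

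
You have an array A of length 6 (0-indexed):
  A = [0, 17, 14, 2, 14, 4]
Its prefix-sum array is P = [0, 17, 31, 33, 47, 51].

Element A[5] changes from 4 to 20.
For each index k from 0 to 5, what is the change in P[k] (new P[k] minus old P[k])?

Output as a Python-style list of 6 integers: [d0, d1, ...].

Element change: A[5] 4 -> 20, delta = 16
For k < 5: P[k] unchanged, delta_P[k] = 0
For k >= 5: P[k] shifts by exactly 16
Delta array: [0, 0, 0, 0, 0, 16]

Answer: [0, 0, 0, 0, 0, 16]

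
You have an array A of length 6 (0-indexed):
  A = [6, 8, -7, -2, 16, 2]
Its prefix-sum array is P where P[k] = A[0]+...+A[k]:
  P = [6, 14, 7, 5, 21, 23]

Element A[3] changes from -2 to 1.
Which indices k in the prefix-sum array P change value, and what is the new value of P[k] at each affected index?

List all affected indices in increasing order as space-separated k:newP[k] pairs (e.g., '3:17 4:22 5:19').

P[k] = A[0] + ... + A[k]
P[k] includes A[3] iff k >= 3
Affected indices: 3, 4, ..., 5; delta = 3
  P[3]: 5 + 3 = 8
  P[4]: 21 + 3 = 24
  P[5]: 23 + 3 = 26

Answer: 3:8 4:24 5:26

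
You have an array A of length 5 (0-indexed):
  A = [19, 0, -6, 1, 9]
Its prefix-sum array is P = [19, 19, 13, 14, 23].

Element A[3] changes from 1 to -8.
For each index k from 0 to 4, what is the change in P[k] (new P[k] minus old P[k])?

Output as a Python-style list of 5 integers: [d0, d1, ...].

Element change: A[3] 1 -> -8, delta = -9
For k < 3: P[k] unchanged, delta_P[k] = 0
For k >= 3: P[k] shifts by exactly -9
Delta array: [0, 0, 0, -9, -9]

Answer: [0, 0, 0, -9, -9]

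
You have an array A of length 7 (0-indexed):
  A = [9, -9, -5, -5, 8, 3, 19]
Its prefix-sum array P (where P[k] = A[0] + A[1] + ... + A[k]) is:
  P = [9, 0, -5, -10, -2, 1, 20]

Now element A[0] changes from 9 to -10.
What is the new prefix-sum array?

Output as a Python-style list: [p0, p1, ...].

Change: A[0] 9 -> -10, delta = -19
P[k] for k < 0: unchanged (A[0] not included)
P[k] for k >= 0: shift by delta = -19
  P[0] = 9 + -19 = -10
  P[1] = 0 + -19 = -19
  P[2] = -5 + -19 = -24
  P[3] = -10 + -19 = -29
  P[4] = -2 + -19 = -21
  P[5] = 1 + -19 = -18
  P[6] = 20 + -19 = 1

Answer: [-10, -19, -24, -29, -21, -18, 1]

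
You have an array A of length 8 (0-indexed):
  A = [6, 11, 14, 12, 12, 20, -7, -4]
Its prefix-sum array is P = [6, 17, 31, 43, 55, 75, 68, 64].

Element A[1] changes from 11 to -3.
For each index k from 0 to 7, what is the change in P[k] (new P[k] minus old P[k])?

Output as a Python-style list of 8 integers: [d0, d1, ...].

Answer: [0, -14, -14, -14, -14, -14, -14, -14]

Derivation:
Element change: A[1] 11 -> -3, delta = -14
For k < 1: P[k] unchanged, delta_P[k] = 0
For k >= 1: P[k] shifts by exactly -14
Delta array: [0, -14, -14, -14, -14, -14, -14, -14]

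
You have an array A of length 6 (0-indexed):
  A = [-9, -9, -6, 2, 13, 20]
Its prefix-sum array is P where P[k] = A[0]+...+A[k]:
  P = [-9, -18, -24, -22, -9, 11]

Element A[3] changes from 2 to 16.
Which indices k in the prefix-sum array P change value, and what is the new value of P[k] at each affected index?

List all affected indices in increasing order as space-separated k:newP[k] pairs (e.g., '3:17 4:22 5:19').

Answer: 3:-8 4:5 5:25

Derivation:
P[k] = A[0] + ... + A[k]
P[k] includes A[3] iff k >= 3
Affected indices: 3, 4, ..., 5; delta = 14
  P[3]: -22 + 14 = -8
  P[4]: -9 + 14 = 5
  P[5]: 11 + 14 = 25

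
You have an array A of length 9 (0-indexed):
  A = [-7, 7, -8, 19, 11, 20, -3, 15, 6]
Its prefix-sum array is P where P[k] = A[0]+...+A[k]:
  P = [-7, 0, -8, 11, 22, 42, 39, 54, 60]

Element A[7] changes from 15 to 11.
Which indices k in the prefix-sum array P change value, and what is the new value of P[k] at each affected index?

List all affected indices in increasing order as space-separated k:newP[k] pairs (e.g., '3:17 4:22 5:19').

P[k] = A[0] + ... + A[k]
P[k] includes A[7] iff k >= 7
Affected indices: 7, 8, ..., 8; delta = -4
  P[7]: 54 + -4 = 50
  P[8]: 60 + -4 = 56

Answer: 7:50 8:56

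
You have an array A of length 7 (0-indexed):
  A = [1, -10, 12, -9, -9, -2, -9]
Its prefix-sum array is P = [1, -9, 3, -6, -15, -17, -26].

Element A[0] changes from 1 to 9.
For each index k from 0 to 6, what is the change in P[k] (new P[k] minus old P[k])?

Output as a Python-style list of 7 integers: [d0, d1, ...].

Answer: [8, 8, 8, 8, 8, 8, 8]

Derivation:
Element change: A[0] 1 -> 9, delta = 8
For k < 0: P[k] unchanged, delta_P[k] = 0
For k >= 0: P[k] shifts by exactly 8
Delta array: [8, 8, 8, 8, 8, 8, 8]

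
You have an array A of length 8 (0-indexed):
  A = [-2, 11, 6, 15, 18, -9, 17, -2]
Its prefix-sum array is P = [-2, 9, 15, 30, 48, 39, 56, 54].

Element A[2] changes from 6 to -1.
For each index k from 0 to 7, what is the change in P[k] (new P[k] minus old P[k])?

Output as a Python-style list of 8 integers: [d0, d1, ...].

Element change: A[2] 6 -> -1, delta = -7
For k < 2: P[k] unchanged, delta_P[k] = 0
For k >= 2: P[k] shifts by exactly -7
Delta array: [0, 0, -7, -7, -7, -7, -7, -7]

Answer: [0, 0, -7, -7, -7, -7, -7, -7]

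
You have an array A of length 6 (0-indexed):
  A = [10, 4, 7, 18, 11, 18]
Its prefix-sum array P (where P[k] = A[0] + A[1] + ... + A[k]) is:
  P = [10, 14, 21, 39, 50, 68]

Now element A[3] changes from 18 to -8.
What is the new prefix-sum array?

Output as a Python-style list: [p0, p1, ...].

Change: A[3] 18 -> -8, delta = -26
P[k] for k < 3: unchanged (A[3] not included)
P[k] for k >= 3: shift by delta = -26
  P[0] = 10 + 0 = 10
  P[1] = 14 + 0 = 14
  P[2] = 21 + 0 = 21
  P[3] = 39 + -26 = 13
  P[4] = 50 + -26 = 24
  P[5] = 68 + -26 = 42

Answer: [10, 14, 21, 13, 24, 42]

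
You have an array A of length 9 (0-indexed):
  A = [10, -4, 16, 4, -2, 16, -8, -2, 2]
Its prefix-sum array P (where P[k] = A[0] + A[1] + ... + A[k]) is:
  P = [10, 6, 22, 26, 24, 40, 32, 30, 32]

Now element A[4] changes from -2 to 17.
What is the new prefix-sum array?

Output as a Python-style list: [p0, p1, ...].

Answer: [10, 6, 22, 26, 43, 59, 51, 49, 51]

Derivation:
Change: A[4] -2 -> 17, delta = 19
P[k] for k < 4: unchanged (A[4] not included)
P[k] for k >= 4: shift by delta = 19
  P[0] = 10 + 0 = 10
  P[1] = 6 + 0 = 6
  P[2] = 22 + 0 = 22
  P[3] = 26 + 0 = 26
  P[4] = 24 + 19 = 43
  P[5] = 40 + 19 = 59
  P[6] = 32 + 19 = 51
  P[7] = 30 + 19 = 49
  P[8] = 32 + 19 = 51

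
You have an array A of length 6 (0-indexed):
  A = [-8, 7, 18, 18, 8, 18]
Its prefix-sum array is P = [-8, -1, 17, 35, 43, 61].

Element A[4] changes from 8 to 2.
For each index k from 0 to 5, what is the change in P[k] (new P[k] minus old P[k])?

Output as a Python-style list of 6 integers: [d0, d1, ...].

Element change: A[4] 8 -> 2, delta = -6
For k < 4: P[k] unchanged, delta_P[k] = 0
For k >= 4: P[k] shifts by exactly -6
Delta array: [0, 0, 0, 0, -6, -6]

Answer: [0, 0, 0, 0, -6, -6]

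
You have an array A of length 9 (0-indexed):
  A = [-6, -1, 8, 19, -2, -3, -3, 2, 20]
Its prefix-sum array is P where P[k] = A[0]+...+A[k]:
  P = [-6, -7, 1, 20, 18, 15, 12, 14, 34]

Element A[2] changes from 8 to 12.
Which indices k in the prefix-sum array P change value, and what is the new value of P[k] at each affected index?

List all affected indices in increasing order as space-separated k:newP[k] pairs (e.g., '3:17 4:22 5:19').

P[k] = A[0] + ... + A[k]
P[k] includes A[2] iff k >= 2
Affected indices: 2, 3, ..., 8; delta = 4
  P[2]: 1 + 4 = 5
  P[3]: 20 + 4 = 24
  P[4]: 18 + 4 = 22
  P[5]: 15 + 4 = 19
  P[6]: 12 + 4 = 16
  P[7]: 14 + 4 = 18
  P[8]: 34 + 4 = 38

Answer: 2:5 3:24 4:22 5:19 6:16 7:18 8:38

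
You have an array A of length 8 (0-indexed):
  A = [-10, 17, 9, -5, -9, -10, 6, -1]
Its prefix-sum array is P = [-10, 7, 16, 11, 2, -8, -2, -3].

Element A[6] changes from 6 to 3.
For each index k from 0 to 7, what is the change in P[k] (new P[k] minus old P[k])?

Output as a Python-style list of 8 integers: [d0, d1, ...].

Answer: [0, 0, 0, 0, 0, 0, -3, -3]

Derivation:
Element change: A[6] 6 -> 3, delta = -3
For k < 6: P[k] unchanged, delta_P[k] = 0
For k >= 6: P[k] shifts by exactly -3
Delta array: [0, 0, 0, 0, 0, 0, -3, -3]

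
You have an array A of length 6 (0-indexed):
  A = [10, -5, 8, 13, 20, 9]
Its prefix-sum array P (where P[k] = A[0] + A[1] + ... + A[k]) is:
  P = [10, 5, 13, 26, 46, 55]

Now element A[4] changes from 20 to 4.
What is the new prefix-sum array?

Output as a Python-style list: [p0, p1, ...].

Change: A[4] 20 -> 4, delta = -16
P[k] for k < 4: unchanged (A[4] not included)
P[k] for k >= 4: shift by delta = -16
  P[0] = 10 + 0 = 10
  P[1] = 5 + 0 = 5
  P[2] = 13 + 0 = 13
  P[3] = 26 + 0 = 26
  P[4] = 46 + -16 = 30
  P[5] = 55 + -16 = 39

Answer: [10, 5, 13, 26, 30, 39]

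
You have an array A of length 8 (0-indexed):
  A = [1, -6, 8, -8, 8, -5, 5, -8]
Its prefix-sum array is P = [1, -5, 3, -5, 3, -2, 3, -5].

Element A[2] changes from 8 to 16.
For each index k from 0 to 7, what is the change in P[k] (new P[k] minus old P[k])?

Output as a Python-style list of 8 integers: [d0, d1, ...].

Element change: A[2] 8 -> 16, delta = 8
For k < 2: P[k] unchanged, delta_P[k] = 0
For k >= 2: P[k] shifts by exactly 8
Delta array: [0, 0, 8, 8, 8, 8, 8, 8]

Answer: [0, 0, 8, 8, 8, 8, 8, 8]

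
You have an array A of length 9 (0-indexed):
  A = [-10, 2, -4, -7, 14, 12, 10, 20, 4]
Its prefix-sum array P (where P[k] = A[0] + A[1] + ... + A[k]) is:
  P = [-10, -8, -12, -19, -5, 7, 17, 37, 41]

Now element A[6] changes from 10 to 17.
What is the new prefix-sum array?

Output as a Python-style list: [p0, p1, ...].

Change: A[6] 10 -> 17, delta = 7
P[k] for k < 6: unchanged (A[6] not included)
P[k] for k >= 6: shift by delta = 7
  P[0] = -10 + 0 = -10
  P[1] = -8 + 0 = -8
  P[2] = -12 + 0 = -12
  P[3] = -19 + 0 = -19
  P[4] = -5 + 0 = -5
  P[5] = 7 + 0 = 7
  P[6] = 17 + 7 = 24
  P[7] = 37 + 7 = 44
  P[8] = 41 + 7 = 48

Answer: [-10, -8, -12, -19, -5, 7, 24, 44, 48]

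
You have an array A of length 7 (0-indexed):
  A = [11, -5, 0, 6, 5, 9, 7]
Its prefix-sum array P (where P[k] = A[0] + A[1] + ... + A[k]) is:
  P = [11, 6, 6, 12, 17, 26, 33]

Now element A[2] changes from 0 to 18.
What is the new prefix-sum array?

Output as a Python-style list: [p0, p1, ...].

Change: A[2] 0 -> 18, delta = 18
P[k] for k < 2: unchanged (A[2] not included)
P[k] for k >= 2: shift by delta = 18
  P[0] = 11 + 0 = 11
  P[1] = 6 + 0 = 6
  P[2] = 6 + 18 = 24
  P[3] = 12 + 18 = 30
  P[4] = 17 + 18 = 35
  P[5] = 26 + 18 = 44
  P[6] = 33 + 18 = 51

Answer: [11, 6, 24, 30, 35, 44, 51]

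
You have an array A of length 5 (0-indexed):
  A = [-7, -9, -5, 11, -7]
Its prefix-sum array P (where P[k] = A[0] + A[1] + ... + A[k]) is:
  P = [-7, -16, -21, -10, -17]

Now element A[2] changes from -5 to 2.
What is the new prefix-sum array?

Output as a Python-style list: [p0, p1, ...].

Change: A[2] -5 -> 2, delta = 7
P[k] for k < 2: unchanged (A[2] not included)
P[k] for k >= 2: shift by delta = 7
  P[0] = -7 + 0 = -7
  P[1] = -16 + 0 = -16
  P[2] = -21 + 7 = -14
  P[3] = -10 + 7 = -3
  P[4] = -17 + 7 = -10

Answer: [-7, -16, -14, -3, -10]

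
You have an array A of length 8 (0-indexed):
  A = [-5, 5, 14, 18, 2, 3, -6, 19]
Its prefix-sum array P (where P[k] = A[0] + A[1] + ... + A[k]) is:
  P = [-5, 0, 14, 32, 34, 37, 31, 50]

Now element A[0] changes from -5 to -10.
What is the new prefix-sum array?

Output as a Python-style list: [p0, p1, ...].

Change: A[0] -5 -> -10, delta = -5
P[k] for k < 0: unchanged (A[0] not included)
P[k] for k >= 0: shift by delta = -5
  P[0] = -5 + -5 = -10
  P[1] = 0 + -5 = -5
  P[2] = 14 + -5 = 9
  P[3] = 32 + -5 = 27
  P[4] = 34 + -5 = 29
  P[5] = 37 + -5 = 32
  P[6] = 31 + -5 = 26
  P[7] = 50 + -5 = 45

Answer: [-10, -5, 9, 27, 29, 32, 26, 45]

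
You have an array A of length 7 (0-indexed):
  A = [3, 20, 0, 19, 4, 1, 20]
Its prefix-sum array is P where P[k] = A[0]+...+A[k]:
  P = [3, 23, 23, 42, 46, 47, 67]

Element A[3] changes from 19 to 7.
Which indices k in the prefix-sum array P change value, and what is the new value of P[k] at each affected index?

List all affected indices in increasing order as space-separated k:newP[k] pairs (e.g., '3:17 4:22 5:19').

Answer: 3:30 4:34 5:35 6:55

Derivation:
P[k] = A[0] + ... + A[k]
P[k] includes A[3] iff k >= 3
Affected indices: 3, 4, ..., 6; delta = -12
  P[3]: 42 + -12 = 30
  P[4]: 46 + -12 = 34
  P[5]: 47 + -12 = 35
  P[6]: 67 + -12 = 55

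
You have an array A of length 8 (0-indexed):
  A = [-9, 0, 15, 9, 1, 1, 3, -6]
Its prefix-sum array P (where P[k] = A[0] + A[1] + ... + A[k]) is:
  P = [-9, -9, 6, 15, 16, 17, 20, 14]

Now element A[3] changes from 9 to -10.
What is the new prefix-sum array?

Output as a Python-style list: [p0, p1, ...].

Answer: [-9, -9, 6, -4, -3, -2, 1, -5]

Derivation:
Change: A[3] 9 -> -10, delta = -19
P[k] for k < 3: unchanged (A[3] not included)
P[k] for k >= 3: shift by delta = -19
  P[0] = -9 + 0 = -9
  P[1] = -9 + 0 = -9
  P[2] = 6 + 0 = 6
  P[3] = 15 + -19 = -4
  P[4] = 16 + -19 = -3
  P[5] = 17 + -19 = -2
  P[6] = 20 + -19 = 1
  P[7] = 14 + -19 = -5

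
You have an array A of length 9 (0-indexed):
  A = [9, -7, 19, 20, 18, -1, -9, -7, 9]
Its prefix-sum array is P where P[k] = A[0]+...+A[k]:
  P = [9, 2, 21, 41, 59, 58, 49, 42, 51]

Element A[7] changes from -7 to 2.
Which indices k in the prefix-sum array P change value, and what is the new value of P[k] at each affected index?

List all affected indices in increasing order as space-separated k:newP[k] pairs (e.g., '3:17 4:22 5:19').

P[k] = A[0] + ... + A[k]
P[k] includes A[7] iff k >= 7
Affected indices: 7, 8, ..., 8; delta = 9
  P[7]: 42 + 9 = 51
  P[8]: 51 + 9 = 60

Answer: 7:51 8:60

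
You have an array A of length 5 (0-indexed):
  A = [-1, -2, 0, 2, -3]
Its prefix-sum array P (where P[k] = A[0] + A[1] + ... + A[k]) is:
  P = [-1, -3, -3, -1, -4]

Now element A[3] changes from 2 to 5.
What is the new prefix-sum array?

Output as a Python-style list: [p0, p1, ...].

Change: A[3] 2 -> 5, delta = 3
P[k] for k < 3: unchanged (A[3] not included)
P[k] for k >= 3: shift by delta = 3
  P[0] = -1 + 0 = -1
  P[1] = -3 + 0 = -3
  P[2] = -3 + 0 = -3
  P[3] = -1 + 3 = 2
  P[4] = -4 + 3 = -1

Answer: [-1, -3, -3, 2, -1]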